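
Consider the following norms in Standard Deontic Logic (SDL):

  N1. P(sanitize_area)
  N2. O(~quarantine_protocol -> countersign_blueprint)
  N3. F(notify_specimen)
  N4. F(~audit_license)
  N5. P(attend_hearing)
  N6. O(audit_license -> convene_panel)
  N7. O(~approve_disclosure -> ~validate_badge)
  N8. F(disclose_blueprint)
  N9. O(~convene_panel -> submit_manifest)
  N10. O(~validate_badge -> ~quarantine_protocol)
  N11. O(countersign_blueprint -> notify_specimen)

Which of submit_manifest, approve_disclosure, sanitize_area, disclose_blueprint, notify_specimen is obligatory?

approve_disclosure

Premise 3 is F(notify_specimen), i.e. O(~notify_specimen).
Premise 11 is O(countersign_blueprint -> notify_specimen); contrapositively O(~notify_specimen -> ~countersign_blueprint). Since O(~notify_specimen) holds, K gives O(~countersign_blueprint).
Premise 2, O(~quarantine_protocol -> countersign_blueprint), contraposes to O(~countersign_blueprint -> quarantine_protocol); with O(~countersign_blueprint) we get O(quarantine_protocol).
Premise 10, O(~validate_badge -> ~quarantine_protocol), contraposes to O(quarantine_protocol -> validate_badge); with O(quarantine_protocol) we get O(validate_badge).
Premise 7 is O(~approve_disclosure -> ~validate_badge); contrapositively O(validate_badge -> approve_disclosure). Since O(validate_badge) holds, K gives O(approve_disclosure).
So O(approve_disclosure) holds — approve_disclosure is obligatory. None of the other listed options is made obligatory by any chain of premises.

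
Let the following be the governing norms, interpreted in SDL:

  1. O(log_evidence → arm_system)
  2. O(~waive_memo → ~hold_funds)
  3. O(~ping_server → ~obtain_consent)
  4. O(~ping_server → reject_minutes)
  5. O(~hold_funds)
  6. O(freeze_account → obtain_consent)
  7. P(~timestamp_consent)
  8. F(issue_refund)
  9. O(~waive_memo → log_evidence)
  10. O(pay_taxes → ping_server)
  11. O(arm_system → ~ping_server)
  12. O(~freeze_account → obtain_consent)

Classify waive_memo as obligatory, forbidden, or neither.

By case analysis on ~freeze_account: premise 12 gives O(~freeze_account → obtain_consent) and premise 6 gives O(freeze_account → obtain_consent), so O(obtain_consent) either way.
Premise 3, O(~ping_server → ~obtain_consent), contraposes to O(obtain_consent → ping_server); with O(obtain_consent) we get O(ping_server).
The contrapositive of premise 11 (O(arm_system → ~ping_server)) is O(ping_server → ~arm_system), and O(ping_server) is already established, so O(~arm_system).
The contrapositive of premise 1 (O(log_evidence → arm_system)) is O(~arm_system → ~log_evidence), and O(~arm_system) is already established, so O(~log_evidence).
Premise 9, O(~waive_memo → log_evidence), contraposes to O(~log_evidence → waive_memo); with O(~log_evidence) we get O(waive_memo).
Premises 2, 4, 5, 7, 8, 10 do not contribute to this derivation.
Hence waive_memo is obligatory.

Obligatory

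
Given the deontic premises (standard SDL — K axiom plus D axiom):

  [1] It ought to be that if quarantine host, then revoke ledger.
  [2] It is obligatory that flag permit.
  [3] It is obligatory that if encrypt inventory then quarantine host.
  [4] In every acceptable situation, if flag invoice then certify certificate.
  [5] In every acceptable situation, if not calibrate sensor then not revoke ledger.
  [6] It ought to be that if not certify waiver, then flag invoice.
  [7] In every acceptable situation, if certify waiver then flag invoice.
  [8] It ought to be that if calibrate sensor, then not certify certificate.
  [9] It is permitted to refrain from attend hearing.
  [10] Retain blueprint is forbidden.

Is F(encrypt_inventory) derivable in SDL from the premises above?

Yes

By case analysis on certify_waiver: premise 7 gives O(certify_waiver → flag_invoice) and premise 6 gives O(¬certify_waiver → flag_invoice), so O(flag_invoice) either way.
Applying K to premise 4 (O(flag_invoice → certify_certificate)) and O(flag_invoice) yields O(certify_certificate).
The contrapositive of premise 8 (O(calibrate_sensor → ¬certify_certificate)) is O(certify_certificate → ¬calibrate_sensor), and O(certify_certificate) is already established, so O(¬calibrate_sensor).
With premise 5, O(¬calibrate_sensor → ¬revoke_ledger), the K-axiom yields O(¬revoke_ledger).
Premise 1 is O(quarantine_host → revoke_ledger); contrapositively O(¬revoke_ledger → ¬quarantine_host). Since O(¬revoke_ledger) holds, K gives O(¬quarantine_host).
The contrapositive of premise 3 (O(encrypt_inventory → quarantine_host)) is O(¬quarantine_host → ¬encrypt_inventory), and O(¬quarantine_host) is already established, so O(¬encrypt_inventory).
Premises 2, 9, 10 do not contribute to this derivation.
So O(¬encrypt_inventory) holds, i.e. F(encrypt_inventory). The claim follows.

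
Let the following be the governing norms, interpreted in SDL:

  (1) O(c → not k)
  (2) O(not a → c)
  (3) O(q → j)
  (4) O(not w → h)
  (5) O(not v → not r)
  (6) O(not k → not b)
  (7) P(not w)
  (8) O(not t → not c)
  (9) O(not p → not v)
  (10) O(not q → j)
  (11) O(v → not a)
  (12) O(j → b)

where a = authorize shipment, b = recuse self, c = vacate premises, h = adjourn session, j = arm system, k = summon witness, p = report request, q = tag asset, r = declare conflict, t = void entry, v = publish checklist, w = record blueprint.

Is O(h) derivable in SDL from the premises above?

No

Premise 4 is O(not w → h), but O(not w) is not derivable from the premises (the permission P(not w) asserts only not O(w), not O(not w)), so it does not yield O(h).
No other premise forces O(h). An ideal world satisfying every premise can still have h false, so O(h) is not derivable.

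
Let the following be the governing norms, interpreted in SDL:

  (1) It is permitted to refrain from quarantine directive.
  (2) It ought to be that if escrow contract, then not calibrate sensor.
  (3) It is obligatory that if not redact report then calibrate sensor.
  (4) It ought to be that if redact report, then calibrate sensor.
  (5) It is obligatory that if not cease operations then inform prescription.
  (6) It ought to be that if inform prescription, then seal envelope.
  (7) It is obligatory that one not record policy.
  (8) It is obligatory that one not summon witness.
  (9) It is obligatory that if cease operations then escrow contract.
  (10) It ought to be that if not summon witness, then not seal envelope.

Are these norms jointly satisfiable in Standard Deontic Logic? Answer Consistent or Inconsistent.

Inconsistent

Premises 4 and 3 cover both cases: O(redact_report → calibrate_sensor) and O(¬redact_report → calibrate_sensor). Since redact_report ∨ ¬redact_report is a tautology, O(calibrate_sensor) follows.
Premise 2, O(escrow_contract → ¬calibrate_sensor), contraposes to O(calibrate_sensor → ¬escrow_contract); with O(calibrate_sensor) we get O(¬escrow_contract).
Premise 9 is O(cease_operations → escrow_contract); contrapositively O(¬escrow_contract → ¬cease_operations). Since O(¬escrow_contract) holds, K gives O(¬cease_operations).
Premise 5 is O(¬cease_operations → inform_prescription); since O(¬cease_operations), deontic closure gives O(inform_prescription).
Premise 6 is O(inform_prescription → seal_envelope); since O(inform_prescription), deontic closure gives O(seal_envelope).
The contrapositive of premise 10 (O(¬summon_witness → ¬seal_envelope)) is O(seal_envelope → summon_witness), and O(seal_envelope) is already established, so O(summon_witness).
But premise 8 directly asserts O(¬summon_witness).
We now have both O(summon_witness) and O(¬summon_witness) — summon_witness is simultaneously obligatory and forbidden, violating the D-axiom.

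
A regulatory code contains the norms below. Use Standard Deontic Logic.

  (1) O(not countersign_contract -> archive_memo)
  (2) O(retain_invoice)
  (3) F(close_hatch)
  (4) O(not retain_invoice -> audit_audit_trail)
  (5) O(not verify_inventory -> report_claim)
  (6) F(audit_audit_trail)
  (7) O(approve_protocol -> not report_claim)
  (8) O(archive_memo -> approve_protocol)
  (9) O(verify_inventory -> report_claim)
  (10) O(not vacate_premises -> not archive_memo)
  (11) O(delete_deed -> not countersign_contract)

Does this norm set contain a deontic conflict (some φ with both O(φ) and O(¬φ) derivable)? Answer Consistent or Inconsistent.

Consistent

Premise 4 is O(not retain_invoice -> audit_audit_trail), but O(not retain_invoice) is not derivable from the premises, so it does not yield O(audit_audit_trail).
So O(audit_audit_trail) is not derivable, and the apparent clash with O(not audit_audit_trail) does not arise.
A world satisfying every obligation exists (e.g. approve_protocol=false, archive_memo=false, audit_audit_trail=false, close_hatch=false, countersign_contract=true, delete_deed=false, report_claim=true, retain_invoice=true, vacate_premises=false, verify_inventory=false); no atom is both obligatory and forbidden, so the set is consistent.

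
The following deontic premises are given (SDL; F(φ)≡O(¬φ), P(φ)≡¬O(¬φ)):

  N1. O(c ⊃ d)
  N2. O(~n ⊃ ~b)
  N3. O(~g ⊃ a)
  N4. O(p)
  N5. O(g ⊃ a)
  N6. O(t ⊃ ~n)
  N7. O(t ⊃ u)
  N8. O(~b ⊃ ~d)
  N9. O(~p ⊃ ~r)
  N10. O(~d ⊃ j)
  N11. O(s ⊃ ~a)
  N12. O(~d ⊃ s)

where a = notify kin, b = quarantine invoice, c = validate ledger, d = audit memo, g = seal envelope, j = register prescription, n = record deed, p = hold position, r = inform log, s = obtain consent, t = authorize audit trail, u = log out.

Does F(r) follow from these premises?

Premise 9 is O(~p ⊃ ~r), but O(~p) is not derivable from the premises, so it does not yield O(~r).
No other premise forces O(~r). An ideal world satisfying every premise can still have r true, so F(r) is not derivable.

No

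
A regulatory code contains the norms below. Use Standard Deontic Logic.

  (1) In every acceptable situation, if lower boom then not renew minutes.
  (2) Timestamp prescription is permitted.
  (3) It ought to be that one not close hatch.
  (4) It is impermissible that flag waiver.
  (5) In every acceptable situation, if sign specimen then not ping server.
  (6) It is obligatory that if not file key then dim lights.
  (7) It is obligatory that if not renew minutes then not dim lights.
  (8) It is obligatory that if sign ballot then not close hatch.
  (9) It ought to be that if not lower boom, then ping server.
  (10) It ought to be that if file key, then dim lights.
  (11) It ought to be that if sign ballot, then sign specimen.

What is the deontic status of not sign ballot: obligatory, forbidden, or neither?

Obligatory

Premises 10 and 6 are O(file_key → dim_lights) and O(¬file_key → dim_lights); every ideal world satisfies file_key or ¬file_key, so in either case dim_lights holds — hence O(dim_lights).
Premise 7, O(¬renew_minutes → ¬dim_lights), contraposes to O(dim_lights → renew_minutes); with O(dim_lights) we get O(renew_minutes).
Premise 1, O(lower_boom → ¬renew_minutes), contraposes to O(renew_minutes → ¬lower_boom); with O(renew_minutes) we get O(¬lower_boom).
Premise 9 is O(¬lower_boom → ping_server); since O(¬lower_boom), deontic closure gives O(ping_server).
Premise 5, O(sign_specimen → ¬ping_server), contraposes to O(ping_server → ¬sign_specimen); with O(ping_server) we get O(¬sign_specimen).
Premise 11 is O(sign_ballot → sign_specimen); contrapositively O(¬sign_specimen → ¬sign_ballot). Since O(¬sign_specimen) holds, K gives O(¬sign_ballot).
Premises 2, 3, 4, 8 do not contribute to this derivation.
Hence ¬sign_ballot is obligatory.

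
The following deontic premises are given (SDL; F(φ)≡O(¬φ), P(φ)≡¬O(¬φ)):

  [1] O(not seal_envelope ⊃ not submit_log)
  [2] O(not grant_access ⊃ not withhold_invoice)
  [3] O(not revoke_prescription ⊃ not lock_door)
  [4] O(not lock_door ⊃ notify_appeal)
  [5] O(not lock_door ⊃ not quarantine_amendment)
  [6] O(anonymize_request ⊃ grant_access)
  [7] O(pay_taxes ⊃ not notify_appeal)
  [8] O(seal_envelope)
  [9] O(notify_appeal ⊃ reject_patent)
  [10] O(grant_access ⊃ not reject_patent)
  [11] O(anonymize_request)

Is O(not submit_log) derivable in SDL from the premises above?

No

Premise 1 is O(not seal_envelope ⊃ not submit_log), but O(not seal_envelope) is not derivable from the premises, so it does not yield O(not submit_log).
No other premise forces O(not submit_log). An ideal world satisfying every premise can still have not submit_log false, so O(not submit_log) is not derivable.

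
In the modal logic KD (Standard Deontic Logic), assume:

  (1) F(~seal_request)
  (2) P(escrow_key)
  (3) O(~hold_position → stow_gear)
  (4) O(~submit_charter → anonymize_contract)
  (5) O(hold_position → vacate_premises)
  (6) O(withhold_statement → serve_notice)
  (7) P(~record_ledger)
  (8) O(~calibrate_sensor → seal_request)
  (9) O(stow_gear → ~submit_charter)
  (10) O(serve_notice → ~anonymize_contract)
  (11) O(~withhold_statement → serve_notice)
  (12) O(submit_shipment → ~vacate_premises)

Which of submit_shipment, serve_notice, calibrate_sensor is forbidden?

By case analysis on ~withhold_statement: premise 11 gives O(~withhold_statement → serve_notice) and premise 6 gives O(withhold_statement → serve_notice), so O(serve_notice) either way.
From O(serve_notice) and premise 10, O(serve_notice → ~anonymize_contract), we obtain O(~anonymize_contract).
Premise 4, O(~submit_charter → anonymize_contract), contraposes to O(~anonymize_contract → submit_charter); with O(~anonymize_contract) we get O(submit_charter).
Premise 9 is O(stow_gear → ~submit_charter); contrapositively O(submit_charter → ~stow_gear). Since O(submit_charter) holds, K gives O(~stow_gear).
The contrapositive of premise 3 (O(~hold_position → stow_gear)) is O(~stow_gear → hold_position), and O(~stow_gear) is already established, so O(hold_position).
From O(hold_position) and premise 5, O(hold_position → vacate_premises), we obtain O(vacate_premises).
Premise 12, O(submit_shipment → ~vacate_premises), contraposes to O(vacate_premises → ~submit_shipment); with O(vacate_premises) we get O(~submit_shipment).
So O(~submit_shipment) holds, i.e. submit_shipment is forbidden. None of the other listed options is forbidden under the premises.

submit_shipment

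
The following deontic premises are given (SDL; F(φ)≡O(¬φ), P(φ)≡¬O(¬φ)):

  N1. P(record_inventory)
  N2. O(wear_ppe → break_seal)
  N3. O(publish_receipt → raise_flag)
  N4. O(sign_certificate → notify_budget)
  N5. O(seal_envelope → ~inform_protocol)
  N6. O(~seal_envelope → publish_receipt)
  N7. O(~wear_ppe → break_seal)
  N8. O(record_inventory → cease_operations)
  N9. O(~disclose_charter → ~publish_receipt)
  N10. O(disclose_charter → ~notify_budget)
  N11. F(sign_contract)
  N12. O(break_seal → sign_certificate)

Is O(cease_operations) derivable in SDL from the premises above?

Premise 8 is O(record_inventory → cease_operations), but O(record_inventory) is not derivable from the premises (the permission P(record_inventory) asserts only ~O(~record_inventory), not O(record_inventory)), so it does not yield O(cease_operations).
No other premise forces O(cease_operations). An ideal world satisfying every premise can still have cease_operations false, so O(cease_operations) is not derivable.

No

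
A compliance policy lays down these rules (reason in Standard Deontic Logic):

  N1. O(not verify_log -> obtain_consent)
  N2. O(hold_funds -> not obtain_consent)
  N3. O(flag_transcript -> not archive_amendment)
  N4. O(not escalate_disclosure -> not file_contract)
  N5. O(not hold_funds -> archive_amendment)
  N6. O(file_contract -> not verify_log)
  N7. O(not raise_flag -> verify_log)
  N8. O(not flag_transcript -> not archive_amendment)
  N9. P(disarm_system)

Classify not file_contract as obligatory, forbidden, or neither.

Premises 8 and 3 cover both cases: O(not flag_transcript -> not archive_amendment) and O(flag_transcript -> not archive_amendment). Since not flag_transcript ∨ flag_transcript is a tautology, O(not archive_amendment) follows.
Premise 5 is O(not hold_funds -> archive_amendment); contrapositively O(not archive_amendment -> hold_funds). Since O(not archive_amendment) holds, K gives O(hold_funds).
With premise 2, O(hold_funds -> not obtain_consent), the K-axiom yields O(not obtain_consent).
The contrapositive of premise 1 (O(not verify_log -> obtain_consent)) is O(not obtain_consent -> verify_log), and O(not obtain_consent) is already established, so O(verify_log).
The contrapositive of premise 6 (O(file_contract -> not verify_log)) is O(verify_log -> not file_contract), and O(verify_log) is already established, so O(not file_contract).
Premises 4, 7, 9 do not contribute to this derivation.
Hence not file_contract is obligatory.

Obligatory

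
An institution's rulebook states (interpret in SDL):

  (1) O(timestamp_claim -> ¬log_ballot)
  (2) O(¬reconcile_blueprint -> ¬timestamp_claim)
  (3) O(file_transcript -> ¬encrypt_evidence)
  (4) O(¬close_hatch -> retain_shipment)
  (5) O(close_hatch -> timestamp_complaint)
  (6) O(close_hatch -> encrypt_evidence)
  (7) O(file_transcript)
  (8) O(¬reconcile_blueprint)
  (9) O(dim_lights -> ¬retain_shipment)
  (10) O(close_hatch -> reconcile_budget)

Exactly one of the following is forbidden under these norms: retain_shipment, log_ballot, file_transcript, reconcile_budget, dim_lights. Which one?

dim_lights

Premise 7 gives O(file_transcript).
From O(file_transcript) and premise 3, O(file_transcript -> ¬encrypt_evidence), we obtain O(¬encrypt_evidence).
Premise 6 is O(close_hatch -> encrypt_evidence); contrapositively O(¬encrypt_evidence -> ¬close_hatch). Since O(¬encrypt_evidence) holds, K gives O(¬close_hatch).
From O(¬close_hatch) and premise 4, O(¬close_hatch -> retain_shipment), we obtain O(retain_shipment).
Premise 9, O(dim_lights -> ¬retain_shipment), contraposes to O(retain_shipment -> ¬dim_lights); with O(retain_shipment) we get O(¬dim_lights).
So O(¬dim_lights) holds, i.e. dim_lights is forbidden. None of the other listed options is forbidden under the premises.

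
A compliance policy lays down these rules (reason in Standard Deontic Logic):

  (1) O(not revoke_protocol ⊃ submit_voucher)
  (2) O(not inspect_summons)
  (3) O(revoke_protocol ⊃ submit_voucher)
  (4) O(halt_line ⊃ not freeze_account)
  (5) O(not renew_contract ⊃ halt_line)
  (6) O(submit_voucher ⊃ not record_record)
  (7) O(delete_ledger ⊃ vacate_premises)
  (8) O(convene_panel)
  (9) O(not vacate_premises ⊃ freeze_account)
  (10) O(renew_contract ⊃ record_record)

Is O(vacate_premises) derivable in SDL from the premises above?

Yes

Premises 1 and 3 are O(not revoke_protocol ⊃ submit_voucher) and O(revoke_protocol ⊃ submit_voucher); every ideal world satisfies not revoke_protocol or revoke_protocol, so in either case submit_voucher holds — hence O(submit_voucher).
Applying K to premise 6 (O(submit_voucher ⊃ not record_record)) and O(submit_voucher) yields O(not record_record).
Premise 10, O(renew_contract ⊃ record_record), contraposes to O(not record_record ⊃ not renew_contract); with O(not record_record) we get O(not renew_contract).
Applying K to premise 5 (O(not renew_contract ⊃ halt_line)) and O(not renew_contract) yields O(halt_line).
From O(halt_line) and premise 4, O(halt_line ⊃ not freeze_account), we obtain O(not freeze_account).
The contrapositive of premise 9 (O(not vacate_premises ⊃ freeze_account)) is O(not freeze_account ⊃ vacate_premises), and O(not freeze_account) is already established, so O(vacate_premises).
Premises 2, 7, 8 do not contribute to this derivation.
So O(vacate_premises) follows.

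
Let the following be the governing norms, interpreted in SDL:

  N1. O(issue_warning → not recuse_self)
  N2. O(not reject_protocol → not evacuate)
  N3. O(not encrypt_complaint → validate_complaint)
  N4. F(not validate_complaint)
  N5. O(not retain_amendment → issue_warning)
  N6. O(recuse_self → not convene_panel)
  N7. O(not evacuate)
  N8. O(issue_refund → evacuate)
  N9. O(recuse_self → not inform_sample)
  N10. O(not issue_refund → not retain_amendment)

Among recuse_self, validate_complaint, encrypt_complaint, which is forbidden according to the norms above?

recuse_self

Premise 7 gives O(not evacuate).
Premise 8, O(issue_refund → evacuate), contraposes to O(not evacuate → not issue_refund); with O(not evacuate) we get O(not issue_refund).
From O(not issue_refund) and premise 10, O(not issue_refund → not retain_amendment), we obtain O(not retain_amendment).
Applying K to premise 5 (O(not retain_amendment → issue_warning)) and O(not retain_amendment) yields O(issue_warning).
Applying K to premise 1 (O(issue_warning → not recuse_self)) and O(issue_warning) yields O(not recuse_self).
So O(not recuse_self) holds, i.e. recuse_self is forbidden. None of the other listed options is forbidden under the premises.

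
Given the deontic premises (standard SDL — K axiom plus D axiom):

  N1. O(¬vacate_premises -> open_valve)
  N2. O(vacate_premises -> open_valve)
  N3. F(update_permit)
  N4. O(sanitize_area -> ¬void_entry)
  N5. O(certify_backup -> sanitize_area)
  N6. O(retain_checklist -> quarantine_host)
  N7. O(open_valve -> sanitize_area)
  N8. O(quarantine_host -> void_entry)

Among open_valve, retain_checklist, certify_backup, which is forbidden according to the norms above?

retain_checklist

Premises 1 and 2 are O(¬vacate_premises -> open_valve) and O(vacate_premises -> open_valve); every ideal world satisfies ¬vacate_premises or vacate_premises, so in either case open_valve holds — hence O(open_valve).
Premise 7 is O(open_valve -> sanitize_area); since O(open_valve), deontic closure gives O(sanitize_area).
With premise 4, O(sanitize_area -> ¬void_entry), the K-axiom yields O(¬void_entry).
The contrapositive of premise 8 (O(quarantine_host -> void_entry)) is O(¬void_entry -> ¬quarantine_host), and O(¬void_entry) is already established, so O(¬quarantine_host).
Premise 6, O(retain_checklist -> quarantine_host), contraposes to O(¬quarantine_host -> ¬retain_checklist); with O(¬quarantine_host) we get O(¬retain_checklist).
So O(¬retain_checklist) holds, i.e. retain_checklist is forbidden. None of the other listed options is forbidden under the premises.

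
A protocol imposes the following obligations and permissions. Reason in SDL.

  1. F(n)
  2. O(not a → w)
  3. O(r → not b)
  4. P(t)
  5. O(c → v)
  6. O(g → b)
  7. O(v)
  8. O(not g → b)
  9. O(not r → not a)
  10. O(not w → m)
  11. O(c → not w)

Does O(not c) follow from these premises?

Premises 8 and 6 are O(not g → b) and O(g → b); every ideal world satisfies not g or g, so in either case b holds — hence O(b).
The contrapositive of premise 3 (O(r → not b)) is O(b → not r), and O(b) is already established, so O(not r).
From O(not r) and premise 9, O(not r → not a), we obtain O(not a).
Premise 2 is O(not a → w); since O(not a), deontic closure gives O(w).
Premise 11 is O(c → not w); contrapositively O(w → not c). Since O(w) holds, K gives O(not c).
Premises 1, 4, 5, 7, 10 do not contribute to this derivation.
So O(not c) follows.

Yes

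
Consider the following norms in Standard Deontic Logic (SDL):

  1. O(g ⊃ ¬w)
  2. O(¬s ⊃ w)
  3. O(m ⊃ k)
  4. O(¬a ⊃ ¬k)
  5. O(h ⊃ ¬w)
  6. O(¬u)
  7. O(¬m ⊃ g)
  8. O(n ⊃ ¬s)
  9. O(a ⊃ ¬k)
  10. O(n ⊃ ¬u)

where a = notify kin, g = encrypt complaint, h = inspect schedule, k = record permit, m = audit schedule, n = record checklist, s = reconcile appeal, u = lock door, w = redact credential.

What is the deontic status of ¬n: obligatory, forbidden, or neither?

Obligatory

By case analysis on ¬a: premise 4 gives O(¬a ⊃ ¬k) and premise 9 gives O(a ⊃ ¬k), so O(¬k) either way.
The contrapositive of premise 3 (O(m ⊃ k)) is O(¬k ⊃ ¬m), and O(¬k) is already established, so O(¬m).
From O(¬m) and premise 7, O(¬m ⊃ g), we obtain O(g).
With premise 1, O(g ⊃ ¬w), the K-axiom yields O(¬w).
The contrapositive of premise 2 (O(¬s ⊃ w)) is O(¬w ⊃ s), and O(¬w) is already established, so O(s).
Premise 8, O(n ⊃ ¬s), contraposes to O(s ⊃ ¬n); with O(s) we get O(¬n).
Premises 5, 6, 10 do not contribute to this derivation.
Hence ¬n is obligatory.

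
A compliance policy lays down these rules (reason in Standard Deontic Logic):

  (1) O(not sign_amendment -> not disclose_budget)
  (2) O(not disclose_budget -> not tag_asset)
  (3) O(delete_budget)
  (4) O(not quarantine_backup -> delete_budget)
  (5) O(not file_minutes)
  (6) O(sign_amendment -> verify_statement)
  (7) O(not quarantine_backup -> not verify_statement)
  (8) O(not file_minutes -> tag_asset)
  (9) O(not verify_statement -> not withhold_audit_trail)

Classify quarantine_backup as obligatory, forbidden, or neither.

Premise 5 gives O(not file_minutes).
From O(not file_minutes) and premise 8, O(not file_minutes -> tag_asset), we obtain O(tag_asset).
Premise 2 is O(not disclose_budget -> not tag_asset); contrapositively O(tag_asset -> disclose_budget). Since O(tag_asset) holds, K gives O(disclose_budget).
Premise 1 is O(not sign_amendment -> not disclose_budget); contrapositively O(disclose_budget -> sign_amendment). Since O(disclose_budget) holds, K gives O(sign_amendment).
Premise 6 is O(sign_amendment -> verify_statement); since O(sign_amendment), deontic closure gives O(verify_statement).
Premise 7 is O(not quarantine_backup -> not verify_statement); contrapositively O(verify_statement -> quarantine_backup). Since O(verify_statement) holds, K gives O(quarantine_backup).
Premises 3, 4, 9 do not contribute to this derivation.
Hence quarantine_backup is obligatory.

Obligatory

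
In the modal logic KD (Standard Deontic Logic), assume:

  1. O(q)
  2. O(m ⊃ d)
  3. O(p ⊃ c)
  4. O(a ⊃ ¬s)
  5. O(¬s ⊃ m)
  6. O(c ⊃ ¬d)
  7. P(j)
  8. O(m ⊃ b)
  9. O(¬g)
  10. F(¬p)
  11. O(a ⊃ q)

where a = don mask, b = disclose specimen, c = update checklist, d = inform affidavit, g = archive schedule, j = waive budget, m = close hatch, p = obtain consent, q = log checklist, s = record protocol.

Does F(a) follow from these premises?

Yes

Premise 10, F(¬p), is equivalent to O(p).
Premise 3 is O(p ⊃ c); since O(p), deontic closure gives O(c).
With premise 6, O(c ⊃ ¬d), the K-axiom yields O(¬d).
The contrapositive of premise 2 (O(m ⊃ d)) is O(¬d ⊃ ¬m), and O(¬d) is already established, so O(¬m).
Premise 5 is O(¬s ⊃ m); contrapositively O(¬m ⊃ s). Since O(¬m) holds, K gives O(s).
Premise 4, O(a ⊃ ¬s), contraposes to O(s ⊃ ¬a); with O(s) we get O(¬a).
Premises 1, 7, 8, 9, 11 do not contribute to this derivation.
So O(¬a) holds, i.e. F(a). The claim follows.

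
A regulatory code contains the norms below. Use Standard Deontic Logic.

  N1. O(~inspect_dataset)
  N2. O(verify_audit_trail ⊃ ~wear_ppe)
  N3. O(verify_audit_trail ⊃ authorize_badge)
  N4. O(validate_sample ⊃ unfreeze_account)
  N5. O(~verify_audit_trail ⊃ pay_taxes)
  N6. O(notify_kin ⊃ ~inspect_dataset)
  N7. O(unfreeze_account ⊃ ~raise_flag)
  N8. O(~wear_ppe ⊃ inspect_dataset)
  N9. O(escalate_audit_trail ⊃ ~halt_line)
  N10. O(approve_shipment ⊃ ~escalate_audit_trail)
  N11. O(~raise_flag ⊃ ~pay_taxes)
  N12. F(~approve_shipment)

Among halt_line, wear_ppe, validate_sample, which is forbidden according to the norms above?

validate_sample

From premise 1 we have O(~inspect_dataset).
Premise 8, O(~wear_ppe ⊃ inspect_dataset), contraposes to O(~inspect_dataset ⊃ wear_ppe); with O(~inspect_dataset) we get O(wear_ppe).
Premise 2, O(verify_audit_trail ⊃ ~wear_ppe), contraposes to O(wear_ppe ⊃ ~verify_audit_trail); with O(wear_ppe) we get O(~verify_audit_trail).
Applying K to premise 5 (O(~verify_audit_trail ⊃ pay_taxes)) and O(~verify_audit_trail) yields O(pay_taxes).
The contrapositive of premise 11 (O(~raise_flag ⊃ ~pay_taxes)) is O(pay_taxes ⊃ raise_flag), and O(pay_taxes) is already established, so O(raise_flag).
Premise 7, O(unfreeze_account ⊃ ~raise_flag), contraposes to O(raise_flag ⊃ ~unfreeze_account); with O(raise_flag) we get O(~unfreeze_account).
The contrapositive of premise 4 (O(validate_sample ⊃ unfreeze_account)) is O(~unfreeze_account ⊃ ~validate_sample), and O(~unfreeze_account) is already established, so O(~validate_sample).
So O(~validate_sample) holds, i.e. validate_sample is forbidden. None of the other listed options is forbidden under the premises.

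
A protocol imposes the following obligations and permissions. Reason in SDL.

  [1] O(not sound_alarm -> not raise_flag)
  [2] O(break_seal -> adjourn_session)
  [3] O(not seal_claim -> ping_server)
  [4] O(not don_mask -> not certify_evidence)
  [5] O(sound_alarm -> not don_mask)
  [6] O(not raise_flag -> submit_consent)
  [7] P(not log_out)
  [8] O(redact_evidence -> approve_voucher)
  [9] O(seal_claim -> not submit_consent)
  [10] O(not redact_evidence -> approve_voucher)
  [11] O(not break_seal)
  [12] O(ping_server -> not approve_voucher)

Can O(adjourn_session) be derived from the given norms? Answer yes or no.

No

Premise 2 is O(break_seal -> adjourn_session), but O(break_seal) is not derivable from the premises, so it does not yield O(adjourn_session).
No other premise forces O(adjourn_session). An ideal world satisfying every premise can still have adjourn_session false, so O(adjourn_session) is not derivable.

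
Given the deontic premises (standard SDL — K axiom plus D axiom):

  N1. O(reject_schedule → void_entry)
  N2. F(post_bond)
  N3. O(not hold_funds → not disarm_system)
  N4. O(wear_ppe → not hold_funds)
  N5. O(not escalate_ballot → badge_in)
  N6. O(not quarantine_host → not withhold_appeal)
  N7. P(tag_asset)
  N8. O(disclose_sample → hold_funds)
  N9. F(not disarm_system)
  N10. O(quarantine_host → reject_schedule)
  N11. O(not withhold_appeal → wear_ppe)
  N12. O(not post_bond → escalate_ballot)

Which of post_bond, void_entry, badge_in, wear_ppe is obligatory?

void_entry

F(not disarm_system) at premise 9 means O(disarm_system).
Premise 3, O(not hold_funds → not disarm_system), contraposes to O(disarm_system → hold_funds); with O(disarm_system) we get O(hold_funds).
The contrapositive of premise 4 (O(wear_ppe → not hold_funds)) is O(hold_funds → not wear_ppe), and O(hold_funds) is already established, so O(not wear_ppe).
Premise 11 is O(not withhold_appeal → wear_ppe); contrapositively O(not wear_ppe → withhold_appeal). Since O(not wear_ppe) holds, K gives O(withhold_appeal).
Premise 6 is O(not quarantine_host → not withhold_appeal); contrapositively O(withhold_appeal → quarantine_host). Since O(withhold_appeal) holds, K gives O(quarantine_host).
With premise 10, O(quarantine_host → reject_schedule), the K-axiom yields O(reject_schedule).
Premise 1 is O(reject_schedule → void_entry); since O(reject_schedule), deontic closure gives O(void_entry).
So O(void_entry) holds — void_entry is obligatory. None of the other listed options is made obligatory by any chain of premises.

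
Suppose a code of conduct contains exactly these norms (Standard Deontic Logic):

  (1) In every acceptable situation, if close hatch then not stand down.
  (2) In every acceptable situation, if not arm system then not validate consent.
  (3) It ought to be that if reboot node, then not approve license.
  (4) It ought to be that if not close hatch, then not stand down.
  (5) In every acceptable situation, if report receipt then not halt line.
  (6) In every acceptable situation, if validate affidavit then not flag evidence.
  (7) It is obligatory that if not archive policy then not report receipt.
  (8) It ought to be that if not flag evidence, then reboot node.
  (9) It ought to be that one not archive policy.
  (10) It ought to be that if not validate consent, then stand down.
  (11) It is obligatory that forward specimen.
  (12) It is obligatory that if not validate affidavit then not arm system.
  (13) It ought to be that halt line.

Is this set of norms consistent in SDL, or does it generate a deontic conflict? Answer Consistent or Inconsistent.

Consistent

Premise 5 is O(report_receipt → ¬halt_line), but O(report_receipt) is not derivable from the premises, so it does not yield O(¬halt_line).
So O(¬halt_line) is not derivable, and the apparent clash with O(halt_line) does not arise.
A world satisfying every obligation exists (e.g. approve_license=false, archive_policy=false, arm_system=true, close_hatch=false, flag_evidence=false, forward_specimen=true, halt_line=true, reboot_node=true, report_receipt=false, stand_down=false, validate_affidavit=true, validate_consent=true); no atom is both obligatory and forbidden, so the set is consistent.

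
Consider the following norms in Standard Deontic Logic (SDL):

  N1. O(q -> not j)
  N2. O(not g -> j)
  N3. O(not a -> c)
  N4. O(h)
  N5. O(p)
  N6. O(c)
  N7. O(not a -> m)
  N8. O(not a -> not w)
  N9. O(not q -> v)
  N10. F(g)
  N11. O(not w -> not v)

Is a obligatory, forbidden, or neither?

Premise 10 is F(g), i.e. O(not g).
From O(not g) and premise 2, O(not g -> j), we obtain O(j).
Premise 1, O(q -> not j), contraposes to O(j -> not q); with O(j) we get O(not q).
From O(not q) and premise 9, O(not q -> v), we obtain O(v).
The contrapositive of premise 11 (O(not w -> not v)) is O(v -> w), and O(v) is already established, so O(w).
Premise 8, O(not a -> not w), contraposes to O(w -> a); with O(w) we get O(a).
Premises 3, 4, 5, 6, 7 do not contribute to this derivation.
Hence a is obligatory.

Obligatory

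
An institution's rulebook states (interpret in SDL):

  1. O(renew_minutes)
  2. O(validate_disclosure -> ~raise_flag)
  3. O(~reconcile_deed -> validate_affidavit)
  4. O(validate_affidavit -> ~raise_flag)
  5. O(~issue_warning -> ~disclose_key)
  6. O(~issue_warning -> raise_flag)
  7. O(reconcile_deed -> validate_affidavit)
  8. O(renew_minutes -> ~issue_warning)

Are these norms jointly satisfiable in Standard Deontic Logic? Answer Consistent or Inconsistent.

Premises 3 and 7 are O(~reconcile_deed -> validate_affidavit) and O(reconcile_deed -> validate_affidavit); every ideal world satisfies ~reconcile_deed or reconcile_deed, so in either case validate_affidavit holds — hence O(validate_affidavit).
Premise 4 is O(validate_affidavit -> ~raise_flag); since O(validate_affidavit), deontic closure gives O(~raise_flag).
Premise 6 is O(~issue_warning -> raise_flag); contrapositively O(~raise_flag -> issue_warning). Since O(~raise_flag) holds, K gives O(issue_warning).
Premise 8 is O(renew_minutes -> ~issue_warning); contrapositively O(issue_warning -> ~renew_minutes). Since O(issue_warning) holds, K gives O(~renew_minutes).
However, premise 1 gives O(renew_minutes).
We now have both O(~renew_minutes) and O(renew_minutes) — renew_minutes is simultaneously obligatory and forbidden, violating the D-axiom.

Inconsistent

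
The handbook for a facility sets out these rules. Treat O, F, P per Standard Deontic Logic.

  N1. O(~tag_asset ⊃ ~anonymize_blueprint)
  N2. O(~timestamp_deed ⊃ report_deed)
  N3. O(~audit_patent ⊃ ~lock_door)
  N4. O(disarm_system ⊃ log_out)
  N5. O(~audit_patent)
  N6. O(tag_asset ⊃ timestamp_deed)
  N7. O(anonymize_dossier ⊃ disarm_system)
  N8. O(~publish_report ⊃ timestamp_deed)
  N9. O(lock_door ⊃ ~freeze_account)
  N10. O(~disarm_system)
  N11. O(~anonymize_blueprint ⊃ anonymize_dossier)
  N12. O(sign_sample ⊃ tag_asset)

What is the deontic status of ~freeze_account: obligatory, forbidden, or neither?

Premise 9 is O(lock_door ⊃ ~freeze_account), but O(lock_door) is not derivable from the premises, so it does not yield O(~freeze_account).
No premise or chain of K-axiom applications forces O(~freeze_account), and none forces O(freeze_account). So ~freeze_account is neither obligatory nor forbidden under these norms.

Neither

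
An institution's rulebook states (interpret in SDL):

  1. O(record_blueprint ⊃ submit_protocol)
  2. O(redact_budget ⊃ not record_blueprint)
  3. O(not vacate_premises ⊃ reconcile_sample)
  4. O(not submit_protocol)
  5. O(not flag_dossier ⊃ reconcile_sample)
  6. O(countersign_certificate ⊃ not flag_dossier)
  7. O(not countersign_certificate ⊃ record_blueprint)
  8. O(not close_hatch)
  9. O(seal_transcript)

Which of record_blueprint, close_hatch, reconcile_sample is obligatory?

reconcile_sample

Premise 4 states O(not submit_protocol) outright.
Premise 1 is O(record_blueprint ⊃ submit_protocol); contrapositively O(not submit_protocol ⊃ not record_blueprint). Since O(not submit_protocol) holds, K gives O(not record_blueprint).
The contrapositive of premise 7 (O(not countersign_certificate ⊃ record_blueprint)) is O(not record_blueprint ⊃ countersign_certificate), and O(not record_blueprint) is already established, so O(countersign_certificate).
Premise 6 is O(countersign_certificate ⊃ not flag_dossier); since O(countersign_certificate), deontic closure gives O(not flag_dossier).
Applying K to premise 5 (O(not flag_dossier ⊃ reconcile_sample)) and O(not flag_dossier) yields O(reconcile_sample).
So O(reconcile_sample) holds — reconcile_sample is obligatory. None of the other listed options is made obligatory by any chain of premises.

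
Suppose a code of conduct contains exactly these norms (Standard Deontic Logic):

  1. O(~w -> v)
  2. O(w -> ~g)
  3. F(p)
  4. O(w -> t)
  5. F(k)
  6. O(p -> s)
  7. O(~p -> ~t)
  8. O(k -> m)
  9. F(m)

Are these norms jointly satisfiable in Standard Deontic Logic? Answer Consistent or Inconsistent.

Premise 8 is O(k -> m), but O(k) is not derivable from the premises, so it does not yield O(m).
So O(m) is not derivable, and the apparent clash with O(~m) does not arise.
A world satisfying every obligation exists (e.g. g=false, k=false, m=false, p=false, s=false, t=false, v=true, w=false); no atom is both obligatory and forbidden, so the set is consistent.

Consistent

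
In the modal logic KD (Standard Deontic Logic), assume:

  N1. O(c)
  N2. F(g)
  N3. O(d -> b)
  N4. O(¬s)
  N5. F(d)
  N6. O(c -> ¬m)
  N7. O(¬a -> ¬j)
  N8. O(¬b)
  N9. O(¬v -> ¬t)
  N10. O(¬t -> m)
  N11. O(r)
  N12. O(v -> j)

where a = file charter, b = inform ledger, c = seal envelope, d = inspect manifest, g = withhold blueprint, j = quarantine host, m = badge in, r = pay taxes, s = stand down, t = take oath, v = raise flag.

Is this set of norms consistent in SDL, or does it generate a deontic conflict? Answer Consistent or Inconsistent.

Premise 3 is O(d -> b), but O(d) is not derivable from the premises, so it does not yield O(b).
So O(b) is not derivable, and the apparent clash with O(¬b) does not arise.
A world satisfying every obligation exists (e.g. a=true, b=false, c=true, d=false, g=false, j=true, m=false, r=true, s=false, t=true, v=true); no atom is both obligatory and forbidden, so the set is consistent.

Consistent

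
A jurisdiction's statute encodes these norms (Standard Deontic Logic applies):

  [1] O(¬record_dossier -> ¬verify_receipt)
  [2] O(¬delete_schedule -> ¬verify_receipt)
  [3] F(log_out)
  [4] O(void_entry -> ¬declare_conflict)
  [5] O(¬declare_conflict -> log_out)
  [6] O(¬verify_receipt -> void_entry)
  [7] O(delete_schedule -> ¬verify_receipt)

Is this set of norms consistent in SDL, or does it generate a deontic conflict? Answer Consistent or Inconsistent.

Inconsistent

Premises 7 and 2 cover both cases: O(delete_schedule -> ¬verify_receipt) and O(¬delete_schedule -> ¬verify_receipt). Since delete_schedule ∨ ¬delete_schedule is a tautology, O(¬verify_receipt) follows.
Applying K to premise 6 (O(¬verify_receipt -> void_entry)) and O(¬verify_receipt) yields O(void_entry).
Applying K to premise 4 (O(void_entry -> ¬declare_conflict)) and O(void_entry) yields O(¬declare_conflict).
Premise 5 is O(¬declare_conflict -> log_out); since O(¬declare_conflict), deontic closure gives O(log_out).
However, F(log_out) at premise 3 amounts to O(¬log_out).
We now have both O(log_out) and O(¬log_out) — log_out is simultaneously obligatory and forbidden, violating the D-axiom.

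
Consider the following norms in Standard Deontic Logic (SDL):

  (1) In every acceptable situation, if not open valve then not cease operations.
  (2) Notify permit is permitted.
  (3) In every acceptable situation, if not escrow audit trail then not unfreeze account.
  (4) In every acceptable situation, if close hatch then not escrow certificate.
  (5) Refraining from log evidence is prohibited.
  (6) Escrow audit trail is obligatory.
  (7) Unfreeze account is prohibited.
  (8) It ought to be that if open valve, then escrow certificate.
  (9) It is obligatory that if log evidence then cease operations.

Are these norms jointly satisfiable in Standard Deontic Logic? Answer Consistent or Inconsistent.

Premise 3 is O(¬escrow_audit_trail → ¬unfreeze_account); even if O(¬unfreeze_account) held, inferring O(¬escrow_audit_trail) would be affirming the consequent — invalid.
So O(¬escrow_audit_trail) is not derivable, and the apparent clash with O(escrow_audit_trail) does not arise.
A world satisfying every obligation exists (e.g. cease_operations=true, close_hatch=false, escrow_audit_trail=true, escrow_certificate=true, log_evidence=true, notify_permit=false, open_valve=true, unfreeze_account=false); no atom is both obligatory and forbidden, so the set is consistent.

Consistent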